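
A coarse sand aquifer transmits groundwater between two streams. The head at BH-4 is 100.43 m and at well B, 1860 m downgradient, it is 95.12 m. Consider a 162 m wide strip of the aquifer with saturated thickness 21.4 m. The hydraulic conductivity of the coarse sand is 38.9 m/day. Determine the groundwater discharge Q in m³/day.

Cross-sectional area A = 162 × 21.4 = 3467 m².
Hydraulic gradient i = (100.43 − 95.12) / 1860 = 5.31 / 1860 = 0.002855.
Darcy's law: Q = K · A · i = 38.90 × 3467 × 0.002855 = 385.0 m³/day.

385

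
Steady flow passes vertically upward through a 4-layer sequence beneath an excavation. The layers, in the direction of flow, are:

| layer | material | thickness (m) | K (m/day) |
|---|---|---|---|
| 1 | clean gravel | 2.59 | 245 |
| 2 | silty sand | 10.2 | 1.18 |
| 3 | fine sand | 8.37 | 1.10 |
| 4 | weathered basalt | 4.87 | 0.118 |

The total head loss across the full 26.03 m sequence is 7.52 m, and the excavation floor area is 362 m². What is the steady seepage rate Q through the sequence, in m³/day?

Flow is perpendicular to layering, so the layers act in series and the equivalent K is the thickness-weighted harmonic mean.
Total thickness L = 2.59 + 10.2 + 8.37 + 4.87 = 26.03 m.
Σ(b_i/K_i) = 2.59/245 + 10.2/1.18 + 8.37/1.10 + 4.87/0.118 = 57.53 d.
K_eq = L / Σ(b_i/K_i) = 26.03 / 57.53 = 0.4524 m/day.
Q = K_eq · A · (Δh/L) = 0.4524 × 362 × (7.52/26.03) = 47.31 m³/day.

47.3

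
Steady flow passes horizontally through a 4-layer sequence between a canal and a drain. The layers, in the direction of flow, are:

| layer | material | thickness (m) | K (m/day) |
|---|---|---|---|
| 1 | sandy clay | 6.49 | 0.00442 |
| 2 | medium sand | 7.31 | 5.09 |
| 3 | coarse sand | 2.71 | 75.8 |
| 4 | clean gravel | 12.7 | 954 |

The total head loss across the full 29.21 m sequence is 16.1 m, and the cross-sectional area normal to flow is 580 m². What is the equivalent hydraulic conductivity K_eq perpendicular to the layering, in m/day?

Flow is perpendicular to layering, so the layers act in series and the equivalent K is the thickness-weighted harmonic mean.
Total thickness L = 6.49 + 7.31 + 2.71 + 12.7 = 29.21 m.
Σ(b_i/K_i) = 6.49/0.00442 + 7.31/5.09 + 2.71/75.8 + 12.7/954 = 1470 d.
K_eq = L / Σ(b_i/K_i) = 29.21 / 1470 = 0.01987 m/day.

0.0199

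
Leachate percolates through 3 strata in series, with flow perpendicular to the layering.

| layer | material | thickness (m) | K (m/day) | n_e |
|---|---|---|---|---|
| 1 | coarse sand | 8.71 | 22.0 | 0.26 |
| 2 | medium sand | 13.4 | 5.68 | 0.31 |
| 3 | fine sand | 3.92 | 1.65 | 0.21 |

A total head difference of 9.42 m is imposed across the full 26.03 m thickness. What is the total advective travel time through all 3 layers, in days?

3.94

With flow normal to the layers, continuity requires the same specific discharge q through every layer.
Σ(b_i/K_i) = 8.71/22.0 + 13.4/5.68 + 3.92/1.65 = 5.131 d.
q = Δh / Σ(b_i/K_i) = 9.42 / 5.131 = 1.836 m/day.
In each layer the seepage velocity is v_i = q/n_i, so the layer transit time is t_i = b_i·n_i / q:
  layer 1 (coarse sand): t_1 = 8.71 × 0.26 / 1.836 = 1.233 d
  layer 2 (medium sand): t_2 = 13.4 × 0.31 / 1.836 = 2.263 d
  layer 3 (fine sand): t_3 = 3.92 × 0.21 / 1.836 = 0.4484 d
Total t = Σ t_i = 3.944 days.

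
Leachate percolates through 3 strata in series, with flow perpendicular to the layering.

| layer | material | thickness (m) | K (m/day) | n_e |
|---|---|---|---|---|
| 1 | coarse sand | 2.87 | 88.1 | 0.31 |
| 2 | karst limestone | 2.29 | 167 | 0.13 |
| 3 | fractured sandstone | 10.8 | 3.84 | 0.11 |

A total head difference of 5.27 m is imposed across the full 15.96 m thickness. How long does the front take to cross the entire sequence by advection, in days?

With flow normal to the layers, continuity requires the same specific discharge q through every layer.
Σ(b_i/K_i) = 2.87/88.1 + 2.29/167 + 10.8/3.84 = 2.859 d.
q = Δh / Σ(b_i/K_i) = 5.27 / 2.859 = 1.843 m/day.
In each layer the seepage velocity is v_i = q/n_i, so the layer transit time is t_i = b_i·n_i / q:
  layer 1 (coarse sand): t_1 = 2.87 × 0.31 / 1.843 = 0.4826 d
  layer 2 (karst limestone): t_2 = 2.29 × 0.13 / 1.843 = 0.1615 d
  layer 3 (fractured sandstone): t_3 = 10.8 × 0.11 / 1.843 = 0.6444 d
Total t = Σ t_i = 1.289 days.

1.29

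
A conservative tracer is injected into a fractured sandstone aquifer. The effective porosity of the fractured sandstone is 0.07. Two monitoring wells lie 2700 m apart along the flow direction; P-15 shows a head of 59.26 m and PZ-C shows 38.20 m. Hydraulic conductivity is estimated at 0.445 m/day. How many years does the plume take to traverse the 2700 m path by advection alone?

Hydraulic gradient i = (59.26 − 38.20) / 2700 = 21.06 / 2700 = 0.007800.
Darcy flux q = K · i = 0.4450 × 0.007800 = 0.003471 m/day.
Seepage velocity v = q / n_e = 0.003471 / 0.07 = 0.04959 m/day.
Travel time t = L / v = 2700 / 0.04959 = 54451 days = 149.1 years.

149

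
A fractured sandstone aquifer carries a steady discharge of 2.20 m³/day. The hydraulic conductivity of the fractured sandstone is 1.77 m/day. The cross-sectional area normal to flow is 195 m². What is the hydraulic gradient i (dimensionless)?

From Q = K·A·i, i = Q / (K·A) = 2.20 / (1.770 × 195.0) = 0.006374.

0.00637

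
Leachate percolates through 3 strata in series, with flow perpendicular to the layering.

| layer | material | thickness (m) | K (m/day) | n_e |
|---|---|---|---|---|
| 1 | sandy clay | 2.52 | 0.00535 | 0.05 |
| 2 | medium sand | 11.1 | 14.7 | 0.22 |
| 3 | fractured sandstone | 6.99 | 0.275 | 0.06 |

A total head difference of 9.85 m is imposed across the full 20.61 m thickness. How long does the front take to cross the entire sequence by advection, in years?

0.413

With flow normal to the layers, continuity requires the same specific discharge q through every layer.
Σ(b_i/K_i) = 2.52/0.00535 + 11.1/14.7 + 6.99/0.275 = 497.2 d.
q = Δh / Σ(b_i/K_i) = 9.85 / 497.2 = 0.01981 m/day.
In each layer the seepage velocity is v_i = q/n_i, so the layer transit time is t_i = b_i·n_i / q:
  layer 1 (sandy clay): t_1 = 2.52 × 0.05 / 0.01981 = 6.360 d
  layer 2 (medium sand): t_2 = 11.1 × 0.22 / 0.01981 = 123.3 d
  layer 3 (fractured sandstone): t_3 = 6.99 × 0.06 / 0.01981 = 21.17 d
Total t = Σ t_i = 150.8 days = 0.4129 years.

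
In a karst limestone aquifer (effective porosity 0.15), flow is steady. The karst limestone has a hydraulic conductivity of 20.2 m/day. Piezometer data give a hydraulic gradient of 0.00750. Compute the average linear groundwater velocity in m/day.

1.01

Hydraulic gradient i = 0.00750.
Darcy flux q = K · i = 20.20 × 0.007500 = 0.1515 m/day.
Seepage velocity v = q / n_e = 0.1515 / 0.15 = 1.010 m/day.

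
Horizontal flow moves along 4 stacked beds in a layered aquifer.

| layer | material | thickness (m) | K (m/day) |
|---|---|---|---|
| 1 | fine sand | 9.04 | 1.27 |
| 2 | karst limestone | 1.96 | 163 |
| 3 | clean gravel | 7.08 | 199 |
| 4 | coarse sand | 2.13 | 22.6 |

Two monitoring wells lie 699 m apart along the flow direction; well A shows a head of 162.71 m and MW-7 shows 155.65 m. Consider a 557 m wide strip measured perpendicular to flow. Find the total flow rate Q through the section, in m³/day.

Flow is parallel to layering, so each bed carries its own Darcy discharge and the transmissivities add.
Σ(K_i·b_i) = 1.27×9.04 + 163×1.96 + 199×7.08 + 22.6×2.13 = 1788 m²/day.
Hydraulic gradient i = (162.71 − 155.65) / 699 = 7.06 / 699 = 0.01010.
Q = Σ(K_i·b_i) · W · i = 1788 × 557 × 0.01010 = 10059 m³/day.

10100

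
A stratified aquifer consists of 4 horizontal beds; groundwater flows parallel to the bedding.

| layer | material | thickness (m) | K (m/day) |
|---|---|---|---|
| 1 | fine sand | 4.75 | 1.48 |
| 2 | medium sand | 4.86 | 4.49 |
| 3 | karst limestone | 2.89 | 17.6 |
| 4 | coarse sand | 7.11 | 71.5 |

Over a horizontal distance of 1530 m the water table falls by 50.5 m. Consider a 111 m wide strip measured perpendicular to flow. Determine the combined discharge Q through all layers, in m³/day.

Flow is parallel to layering, so each bed carries its own Darcy discharge and the transmissivities add.
Σ(K_i·b_i) = 1.48×4.75 + 4.49×4.86 + 17.6×2.89 + 71.5×7.11 = 588.1 m²/day.
Hydraulic gradient i = Δh / L = 50.5 / 1530 = 0.03301.
Q = Σ(K_i·b_i) · W · i = 588.1 × 111 × 0.03301 = 2155 m³/day.

2150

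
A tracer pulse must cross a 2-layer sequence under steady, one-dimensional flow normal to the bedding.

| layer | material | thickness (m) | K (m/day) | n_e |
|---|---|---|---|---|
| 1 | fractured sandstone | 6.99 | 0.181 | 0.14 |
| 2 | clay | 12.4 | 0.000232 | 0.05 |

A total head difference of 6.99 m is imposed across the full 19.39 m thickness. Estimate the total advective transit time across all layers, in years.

With flow normal to the layers, continuity requires the same specific discharge q through every layer.
Σ(b_i/K_i) = 6.99/0.181 + 12.4/0.000232 = 53487 d.
q = Δh / Σ(b_i/K_i) = 6.99 / 53487 = 0.0001307 m/day.
In each layer the seepage velocity is v_i = q/n_i, so the layer transit time is t_i = b_i·n_i / q:
  layer 1 (fractured sandstone): t_1 = 6.99 × 0.14 / 0.0001307 = 7488 d
  layer 2 (clay): t_2 = 12.4 × 0.05 / 0.0001307 = 4744 d
Total t = Σ t_i = 12232 days = 33.49 years.

33.5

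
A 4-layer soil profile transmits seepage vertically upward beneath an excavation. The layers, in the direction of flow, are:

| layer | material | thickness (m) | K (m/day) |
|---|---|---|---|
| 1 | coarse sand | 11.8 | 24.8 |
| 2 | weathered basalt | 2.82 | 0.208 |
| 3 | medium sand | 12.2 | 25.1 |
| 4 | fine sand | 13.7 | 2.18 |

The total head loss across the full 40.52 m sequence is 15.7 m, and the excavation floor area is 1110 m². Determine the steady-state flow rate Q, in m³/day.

838

Flow is perpendicular to layering, so the layers act in series and the equivalent K is the thickness-weighted harmonic mean.
Total thickness L = 11.8 + 2.82 + 12.2 + 13.7 = 40.52 m.
Σ(b_i/K_i) = 11.8/24.8 + 2.82/0.208 + 12.2/25.1 + 13.7/2.18 = 20.80 d.
K_eq = L / Σ(b_i/K_i) = 40.52 / 20.80 = 1.948 m/day.
Q = K_eq · A · (Δh/L) = 1.948 × 1110 × (15.7/40.52) = 837.7 m³/day.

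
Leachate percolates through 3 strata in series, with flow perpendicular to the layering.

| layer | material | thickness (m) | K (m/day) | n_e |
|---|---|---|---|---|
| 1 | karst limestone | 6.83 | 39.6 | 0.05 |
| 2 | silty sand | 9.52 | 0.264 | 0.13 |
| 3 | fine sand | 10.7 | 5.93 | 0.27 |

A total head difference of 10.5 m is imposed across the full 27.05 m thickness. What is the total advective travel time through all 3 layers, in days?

With flow normal to the layers, continuity requires the same specific discharge q through every layer.
Σ(b_i/K_i) = 6.83/39.6 + 9.52/0.264 + 10.7/5.93 = 38.04 d.
q = Δh / Σ(b_i/K_i) = 10.5 / 38.04 = 0.2760 m/day.
In each layer the seepage velocity is v_i = q/n_i, so the layer transit time is t_i = b_i·n_i / q:
  layer 1 (karst limestone): t_1 = 6.83 × 0.05 / 0.2760 = 1.237 d
  layer 2 (silty sand): t_2 = 9.52 × 0.13 / 0.2760 = 4.483 d
  layer 3 (fine sand): t_3 = 10.7 × 0.27 / 0.2760 = 10.47 d
Total t = Σ t_i = 16.19 days.

16.2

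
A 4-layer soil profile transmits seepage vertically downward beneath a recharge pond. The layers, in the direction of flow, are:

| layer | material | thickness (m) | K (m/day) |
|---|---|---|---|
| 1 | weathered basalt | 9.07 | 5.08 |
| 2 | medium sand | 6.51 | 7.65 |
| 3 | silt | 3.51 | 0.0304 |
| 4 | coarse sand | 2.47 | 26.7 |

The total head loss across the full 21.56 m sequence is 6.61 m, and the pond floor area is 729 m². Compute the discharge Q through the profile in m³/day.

Flow is perpendicular to layering, so the layers act in series and the equivalent K is the thickness-weighted harmonic mean.
Total thickness L = 9.07 + 6.51 + 3.51 + 2.47 = 21.56 m.
Σ(b_i/K_i) = 9.07/5.08 + 6.51/7.65 + 3.51/0.0304 + 2.47/26.7 = 118.2 d.
K_eq = L / Σ(b_i/K_i) = 21.56 / 118.2 = 0.1824 m/day.
Q = K_eq · A · (Δh/L) = 0.1824 × 729 × (6.61/21.56) = 40.77 m³/day.

40.8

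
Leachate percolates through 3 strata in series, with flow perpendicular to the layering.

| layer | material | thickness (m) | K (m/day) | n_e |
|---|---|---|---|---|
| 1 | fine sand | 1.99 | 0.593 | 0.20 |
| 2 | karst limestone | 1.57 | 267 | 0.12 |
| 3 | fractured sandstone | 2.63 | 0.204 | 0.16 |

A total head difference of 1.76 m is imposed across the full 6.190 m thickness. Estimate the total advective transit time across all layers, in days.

9.30

With flow normal to the layers, continuity requires the same specific discharge q through every layer.
Σ(b_i/K_i) = 1.99/0.593 + 1.57/267 + 2.63/0.204 = 16.25 d.
q = Δh / Σ(b_i/K_i) = 1.76 / 16.25 = 0.1083 m/day.
In each layer the seepage velocity is v_i = q/n_i, so the layer transit time is t_i = b_i·n_i / q:
  layer 1 (fine sand): t_1 = 1.99 × 0.20 / 0.1083 = 3.676 d
  layer 2 (karst limestone): t_2 = 1.57 × 0.12 / 0.1083 = 1.740 d
  layer 3 (fractured sandstone): t_3 = 2.63 × 0.16 / 0.1083 = 3.886 d
Total t = Σ t_i = 9.302 days.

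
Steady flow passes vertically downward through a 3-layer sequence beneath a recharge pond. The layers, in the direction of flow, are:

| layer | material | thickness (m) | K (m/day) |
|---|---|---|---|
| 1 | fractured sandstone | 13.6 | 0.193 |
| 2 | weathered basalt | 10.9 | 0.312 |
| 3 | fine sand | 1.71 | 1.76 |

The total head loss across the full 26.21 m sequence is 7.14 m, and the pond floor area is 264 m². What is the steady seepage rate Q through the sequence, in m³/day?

17.7

Flow is perpendicular to layering, so the layers act in series and the equivalent K is the thickness-weighted harmonic mean.
Total thickness L = 13.6 + 10.9 + 1.71 = 26.21 m.
Σ(b_i/K_i) = 13.6/0.193 + 10.9/0.312 + 1.71/1.76 = 106.4 d.
K_eq = L / Σ(b_i/K_i) = 26.21 / 106.4 = 0.2464 m/day.
Q = K_eq · A · (Δh/L) = 0.2464 × 264 × (7.14/26.21) = 17.72 m³/day.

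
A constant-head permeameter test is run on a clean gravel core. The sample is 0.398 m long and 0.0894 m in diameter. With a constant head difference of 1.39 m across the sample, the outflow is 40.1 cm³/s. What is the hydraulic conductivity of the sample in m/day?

Cross-sectional area A = π·(d/2)² = π × (0.0894/2)² = 0.006277 m².
Convert discharge: 40.1 cm³/s = 4.010e-05 m³/s.
Darcy's law rearranged: K = Q·L / (A·Δh) = 4.010e-05 × 0.398 / (0.006277 × 1.39) = 0.001829 m/s = 158.0 m/day.

158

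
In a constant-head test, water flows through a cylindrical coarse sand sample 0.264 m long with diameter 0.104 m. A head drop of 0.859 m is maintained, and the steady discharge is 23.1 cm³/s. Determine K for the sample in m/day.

72.2

Cross-sectional area A = π·(d/2)² = π × (0.104/2)² = 0.008495 m².
Convert discharge: 23.1 cm³/s = 2.310e-05 m³/s.
Darcy's law rearranged: K = Q·L / (A·Δh) = 2.310e-05 × 0.264 / (0.008495 × 0.859) = 0.0008357 m/s = 72.21 m/day.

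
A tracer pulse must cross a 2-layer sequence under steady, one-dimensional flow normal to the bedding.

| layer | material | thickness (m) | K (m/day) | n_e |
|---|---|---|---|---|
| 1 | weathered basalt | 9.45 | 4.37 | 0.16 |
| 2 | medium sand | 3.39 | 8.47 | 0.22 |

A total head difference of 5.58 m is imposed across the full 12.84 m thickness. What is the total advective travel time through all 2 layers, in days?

1.04

With flow normal to the layers, continuity requires the same specific discharge q through every layer.
Σ(b_i/K_i) = 9.45/4.37 + 3.39/8.47 = 2.563 d.
q = Δh / Σ(b_i/K_i) = 5.58 / 2.563 = 2.177 m/day.
In each layer the seepage velocity is v_i = q/n_i, so the layer transit time is t_i = b_i·n_i / q:
  layer 1 (weathered basalt): t_1 = 9.45 × 0.16 / 2.177 = 0.6944 d
  layer 2 (medium sand): t_2 = 3.39 × 0.22 / 2.177 = 0.3425 d
Total t = Σ t_i = 1.037 days.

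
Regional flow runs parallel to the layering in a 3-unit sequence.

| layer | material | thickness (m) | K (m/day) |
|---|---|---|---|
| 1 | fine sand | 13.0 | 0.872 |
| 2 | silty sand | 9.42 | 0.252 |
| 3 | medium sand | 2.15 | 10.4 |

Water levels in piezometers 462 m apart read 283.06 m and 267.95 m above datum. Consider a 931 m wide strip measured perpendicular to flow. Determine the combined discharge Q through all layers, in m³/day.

Flow is parallel to layering, so each bed carries its own Darcy discharge and the transmissivities add.
Σ(K_i·b_i) = 0.872×13.0 + 0.252×9.42 + 10.4×2.15 = 36.07 m²/day.
Hydraulic gradient i = (283.06 − 267.95) / 462 = 15.11 / 462 = 0.03271.
Q = Σ(K_i·b_i) · W · i = 36.07 × 931 × 0.03271 = 1098 m³/day.

1100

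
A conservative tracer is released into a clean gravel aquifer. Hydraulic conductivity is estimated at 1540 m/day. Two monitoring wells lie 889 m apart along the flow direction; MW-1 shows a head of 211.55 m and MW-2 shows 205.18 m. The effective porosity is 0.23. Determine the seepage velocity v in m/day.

Hydraulic gradient i = (211.55 − 205.18) / 889 = 6.37 / 889 = 0.007165.
Darcy flux q = K · i = 1540 × 0.007165 = 11.03 m/day.
Seepage velocity v = q / n_e = 11.03 / 0.23 = 47.98 m/day.

48.0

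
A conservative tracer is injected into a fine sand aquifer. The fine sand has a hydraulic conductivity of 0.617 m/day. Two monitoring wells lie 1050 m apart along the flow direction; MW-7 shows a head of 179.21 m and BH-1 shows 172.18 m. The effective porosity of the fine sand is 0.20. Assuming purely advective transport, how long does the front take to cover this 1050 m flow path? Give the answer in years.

139

Hydraulic gradient i = (179.21 − 172.18) / 1050 = 7.03 / 1050 = 0.006695.
Darcy flux q = K · i = 0.6170 × 0.006695 = 0.004131 m/day.
Seepage velocity v = q / n_e = 0.004131 / 0.20 = 0.02065 m/day.
Travel time t = L / v = 1050 / 0.02065 = 50836 days = 139.2 years.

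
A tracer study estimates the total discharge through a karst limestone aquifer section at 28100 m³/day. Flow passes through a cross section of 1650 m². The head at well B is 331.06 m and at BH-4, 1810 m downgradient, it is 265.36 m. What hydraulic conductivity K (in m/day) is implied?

469

Hydraulic gradient i = (331.06 − 265.36) / 1810 = 65.7 / 1810 = 0.03630.
From Q = K·A·i, K = Q / (A·i) = 28100 / (1650 × 0.03630) = 469.2 m/day.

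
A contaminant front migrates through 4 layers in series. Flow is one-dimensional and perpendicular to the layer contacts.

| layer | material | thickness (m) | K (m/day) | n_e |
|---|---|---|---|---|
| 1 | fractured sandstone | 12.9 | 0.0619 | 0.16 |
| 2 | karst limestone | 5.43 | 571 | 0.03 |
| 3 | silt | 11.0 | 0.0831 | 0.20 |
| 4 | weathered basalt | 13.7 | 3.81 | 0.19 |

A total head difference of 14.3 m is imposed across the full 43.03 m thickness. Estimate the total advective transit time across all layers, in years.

0.464

With flow normal to the layers, continuity requires the same specific discharge q through every layer.
Σ(b_i/K_i) = 12.9/0.0619 + 5.43/571 + 11.0/0.0831 + 13.7/3.81 = 344.4 d.
q = Δh / Σ(b_i/K_i) = 14.3 / 344.4 = 0.04152 m/day.
In each layer the seepage velocity is v_i = q/n_i, so the layer transit time is t_i = b_i·n_i / q:
  layer 1 (fractured sandstone): t_1 = 12.9 × 0.16 / 0.04152 = 49.71 d
  layer 2 (karst limestone): t_2 = 5.43 × 0.03 / 0.04152 = 3.923 d
  layer 3 (silt): t_3 = 11.0 × 0.20 / 0.04152 = 52.98 d
  layer 4 (weathered basalt): t_4 = 13.7 × 0.19 / 0.04152 = 62.69 d
Total t = Σ t_i = 169.3 days = 0.4635 years.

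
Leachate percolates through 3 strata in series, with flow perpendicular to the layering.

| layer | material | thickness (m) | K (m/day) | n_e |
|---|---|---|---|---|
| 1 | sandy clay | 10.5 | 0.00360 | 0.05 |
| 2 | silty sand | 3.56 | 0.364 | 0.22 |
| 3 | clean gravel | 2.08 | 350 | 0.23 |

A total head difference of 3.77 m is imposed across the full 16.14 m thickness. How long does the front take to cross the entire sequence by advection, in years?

3.80

With flow normal to the layers, continuity requires the same specific discharge q through every layer.
Σ(b_i/K_i) = 10.5/0.00360 + 3.56/0.364 + 2.08/350 = 2926 d.
q = Δh / Σ(b_i/K_i) = 3.77 / 2926 = 0.001288 m/day.
In each layer the seepage velocity is v_i = q/n_i, so the layer transit time is t_i = b_i·n_i / q:
  layer 1 (sandy clay): t_1 = 10.5 × 0.05 / 0.001288 = 407.5 d
  layer 2 (silty sand): t_2 = 3.56 × 0.22 / 0.001288 = 608.0 d
  layer 3 (clean gravel): t_3 = 2.08 × 0.23 / 0.001288 = 371.4 d
Total t = Σ t_i = 1387 days = 3.797 years.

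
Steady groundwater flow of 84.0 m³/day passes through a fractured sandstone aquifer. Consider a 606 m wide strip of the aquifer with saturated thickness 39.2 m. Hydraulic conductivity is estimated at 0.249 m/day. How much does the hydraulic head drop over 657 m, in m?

Cross-sectional area A = 606 × 39.2 = 23755 m².
From Q = K·A·i, i = Q / (K·A) = 84.0 / (0.2490 × 23755) = 0.01420.
Head loss Δh = i · L = 0.01420 × 657 = 9.330 m.

9.33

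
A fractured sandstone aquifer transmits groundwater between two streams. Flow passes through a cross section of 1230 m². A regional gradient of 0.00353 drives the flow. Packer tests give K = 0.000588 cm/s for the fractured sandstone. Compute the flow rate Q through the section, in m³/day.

Convert K: 0.000588 cm/s × 864 = 0.5080 m/day.
Hydraulic gradient i = 0.00353.
Darcy's law: Q = K · A · i = 0.5080 × 1230 × 0.003530 = 2.206 m³/day.

2.21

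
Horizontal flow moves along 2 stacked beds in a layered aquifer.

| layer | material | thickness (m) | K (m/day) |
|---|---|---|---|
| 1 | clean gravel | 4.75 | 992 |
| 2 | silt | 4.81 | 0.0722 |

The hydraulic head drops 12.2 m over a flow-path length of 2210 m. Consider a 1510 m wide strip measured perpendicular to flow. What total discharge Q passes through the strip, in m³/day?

39300

Flow is parallel to layering, so each bed carries its own Darcy discharge and the transmissivities add.
Σ(K_i·b_i) = 992×4.75 + 0.0722×4.81 = 4712 m²/day.
Hydraulic gradient i = Δh / L = 12.2 / 2210 = 0.005520.
Q = Σ(K_i·b_i) · W · i = 4712 × 1510 × 0.005520 = 39281 m³/day.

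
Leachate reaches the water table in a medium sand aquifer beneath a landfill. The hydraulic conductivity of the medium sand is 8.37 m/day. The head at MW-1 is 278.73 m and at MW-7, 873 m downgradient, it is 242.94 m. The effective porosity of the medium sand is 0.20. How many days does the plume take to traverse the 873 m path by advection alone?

509

Hydraulic gradient i = (278.73 − 242.94) / 873 = 35.79 / 873 = 0.04100.
Darcy flux q = K · i = 8.370 × 0.04100 = 0.3431 m/day.
Seepage velocity v = q / n_e = 0.3431 / 0.20 = 1.716 m/day.
Travel time t = L / v = 873 / 1.716 = 508.8 days.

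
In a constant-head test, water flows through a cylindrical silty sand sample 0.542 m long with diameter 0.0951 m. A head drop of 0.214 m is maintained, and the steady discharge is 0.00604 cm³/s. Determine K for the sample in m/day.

Cross-sectional area A = π·(d/2)² = π × (0.0951/2)² = 0.007103 m².
Convert discharge: 0.00604 cm³/s = 6.040e-09 m³/s.
Darcy's law rearranged: K = Q·L / (A·Δh) = 6.040e-09 × 0.542 / (0.007103 × 0.214) = 2.154e-06 m/s = 0.1861 m/day.

0.186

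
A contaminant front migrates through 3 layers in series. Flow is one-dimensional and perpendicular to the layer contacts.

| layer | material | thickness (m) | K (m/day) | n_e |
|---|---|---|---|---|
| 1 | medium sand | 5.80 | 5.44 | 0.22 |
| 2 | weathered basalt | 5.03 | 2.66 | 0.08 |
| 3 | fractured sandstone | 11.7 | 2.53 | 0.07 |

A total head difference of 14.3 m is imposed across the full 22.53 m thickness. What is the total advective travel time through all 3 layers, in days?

1.32

With flow normal to the layers, continuity requires the same specific discharge q through every layer.
Σ(b_i/K_i) = 5.80/5.44 + 5.03/2.66 + 11.7/2.53 = 7.582 d.
q = Δh / Σ(b_i/K_i) = 14.3 / 7.582 = 1.886 m/day.
In each layer the seepage velocity is v_i = q/n_i, so the layer transit time is t_i = b_i·n_i / q:
  layer 1 (medium sand): t_1 = 5.80 × 0.22 / 1.886 = 0.6765 d
  layer 2 (weathered basalt): t_2 = 5.03 × 0.08 / 1.886 = 0.2133 d
  layer 3 (fractured sandstone): t_3 = 11.7 × 0.07 / 1.886 = 0.4342 d
Total t = Σ t_i = 1.324 days.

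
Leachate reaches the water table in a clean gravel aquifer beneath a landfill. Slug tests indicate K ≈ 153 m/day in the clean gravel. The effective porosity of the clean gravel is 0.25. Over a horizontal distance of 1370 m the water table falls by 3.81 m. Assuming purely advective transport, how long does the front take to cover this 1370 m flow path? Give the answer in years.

Hydraulic gradient i = Δh / L = 3.81 / 1370 = 0.002781.
Darcy flux q = K · i = 153.0 × 0.002781 = 0.4255 m/day.
Seepage velocity v = q / n_e = 0.4255 / 0.25 = 1.702 m/day.
Travel time t = L / v = 1370 / 1.702 = 804.9 days = 2.204 years.

2.20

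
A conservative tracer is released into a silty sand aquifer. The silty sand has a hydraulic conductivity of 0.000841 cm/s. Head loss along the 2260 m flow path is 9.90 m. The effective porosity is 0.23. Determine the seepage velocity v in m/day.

0.0138

Convert K: 0.000841 cm/s × 864 = 0.7266 m/day.
Hydraulic gradient i = Δh / L = 9.90 / 2260 = 0.004381.
Darcy flux q = K · i = 0.7266 × 0.004381 = 0.003183 m/day.
Seepage velocity v = q / n_e = 0.003183 / 0.23 = 0.01384 m/day.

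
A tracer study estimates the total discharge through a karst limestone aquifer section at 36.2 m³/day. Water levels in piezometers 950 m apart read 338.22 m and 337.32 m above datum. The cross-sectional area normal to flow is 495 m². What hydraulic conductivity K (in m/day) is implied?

Hydraulic gradient i = (338.22 − 337.32) / 950 = 0.9 / 950 = 0.0009474.
From Q = K·A·i, K = Q / (A·i) = 36.2 / (495.0 × 0.0009474) = 77.19 m/day.

77.2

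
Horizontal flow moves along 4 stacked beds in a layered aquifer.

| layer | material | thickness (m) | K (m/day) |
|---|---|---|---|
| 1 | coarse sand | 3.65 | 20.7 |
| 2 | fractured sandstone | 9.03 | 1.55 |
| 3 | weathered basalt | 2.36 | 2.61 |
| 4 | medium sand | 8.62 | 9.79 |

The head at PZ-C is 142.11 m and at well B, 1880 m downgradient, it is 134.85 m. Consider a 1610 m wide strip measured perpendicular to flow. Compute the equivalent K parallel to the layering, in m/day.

7.61

Flow is parallel to layering, so each bed carries its own Darcy discharge and the transmissivities add.
Σ(K_i·b_i) = 20.7×3.65 + 1.55×9.03 + 2.61×2.36 + 9.79×8.62 = 180.1 m²/day.
Total thickness b = 23.66 m, so K_eq = Σ(K_i·b_i)/b = 7.612 m/day.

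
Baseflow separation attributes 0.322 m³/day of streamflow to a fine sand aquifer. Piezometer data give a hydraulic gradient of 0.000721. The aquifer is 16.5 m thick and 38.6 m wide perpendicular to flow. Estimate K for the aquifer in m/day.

0.701

Cross-sectional area A = 38.6 × 16.5 = 636.9 m².
Hydraulic gradient i = 0.000721.
From Q = K·A·i, K = Q / (A·i) = 0.322 / (636.9 × 0.0007210) = 0.7012 m/day.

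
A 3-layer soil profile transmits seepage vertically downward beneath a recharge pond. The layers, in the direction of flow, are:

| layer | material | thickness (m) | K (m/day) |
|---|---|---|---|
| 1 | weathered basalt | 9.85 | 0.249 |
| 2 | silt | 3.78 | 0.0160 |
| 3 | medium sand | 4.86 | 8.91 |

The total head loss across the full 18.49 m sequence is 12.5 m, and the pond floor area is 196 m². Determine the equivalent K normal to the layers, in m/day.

Flow is perpendicular to layering, so the layers act in series and the equivalent K is the thickness-weighted harmonic mean.
Total thickness L = 9.85 + 3.78 + 4.86 = 18.49 m.
Σ(b_i/K_i) = 9.85/0.249 + 3.78/0.0160 + 4.86/8.91 = 276.4 d.
K_eq = L / Σ(b_i/K_i) = 18.49 / 276.4 = 0.06691 m/day.

0.0669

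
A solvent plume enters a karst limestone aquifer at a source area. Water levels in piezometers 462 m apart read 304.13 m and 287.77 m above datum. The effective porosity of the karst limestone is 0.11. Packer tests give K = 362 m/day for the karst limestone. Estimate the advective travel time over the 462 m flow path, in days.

Hydraulic gradient i = (304.13 − 287.77) / 462 = 16.36 / 462 = 0.03541.
Darcy flux q = K · i = 362.0 × 0.03541 = 12.82 m/day.
Seepage velocity v = q / n_e = 12.82 / 0.11 = 116.5 m/day.
Travel time t = L / v = 462 / 116.5 = 3.964 days.

3.96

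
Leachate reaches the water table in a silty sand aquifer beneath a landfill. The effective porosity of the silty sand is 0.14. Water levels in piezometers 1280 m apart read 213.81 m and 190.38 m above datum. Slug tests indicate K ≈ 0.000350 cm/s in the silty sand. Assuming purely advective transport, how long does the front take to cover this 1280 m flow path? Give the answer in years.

Convert K: 0.000350 cm/s × 864 = 0.3024 m/day.
Hydraulic gradient i = (213.81 − 190.38) / 1280 = 23.43 / 1280 = 0.01830.
Darcy flux q = K · i = 0.3024 × 0.01830 = 0.005535 m/day.
Seepage velocity v = q / n_e = 0.005535 / 0.14 = 0.03954 m/day.
Travel time t = L / v = 1280 / 0.03954 = 32374 days = 88.63 years.

88.6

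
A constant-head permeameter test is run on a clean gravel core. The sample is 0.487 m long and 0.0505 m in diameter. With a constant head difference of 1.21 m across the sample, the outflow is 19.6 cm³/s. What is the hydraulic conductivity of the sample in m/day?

Cross-sectional area A = π·(d/2)² = π × (0.0505/2)² = 0.002003 m².
Convert discharge: 19.6 cm³/s = 1.960e-05 m³/s.
Darcy's law rearranged: K = Q·L / (A·Δh) = 1.960e-05 × 0.487 / (0.002003 × 1.21) = 0.003938 m/s = 340.3 m/day.

340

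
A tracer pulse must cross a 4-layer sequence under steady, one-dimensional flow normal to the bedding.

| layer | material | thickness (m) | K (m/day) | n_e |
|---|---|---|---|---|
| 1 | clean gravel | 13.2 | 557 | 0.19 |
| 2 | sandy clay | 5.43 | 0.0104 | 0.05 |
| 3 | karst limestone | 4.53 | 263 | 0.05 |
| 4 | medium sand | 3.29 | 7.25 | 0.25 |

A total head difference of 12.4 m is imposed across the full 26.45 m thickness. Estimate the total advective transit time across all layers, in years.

0.442

With flow normal to the layers, continuity requires the same specific discharge q through every layer.
Σ(b_i/K_i) = 13.2/557 + 5.43/0.0104 + 4.53/263 + 3.29/7.25 = 522.6 d.
q = Δh / Σ(b_i/K_i) = 12.4 / 522.6 = 0.02373 m/day.
In each layer the seepage velocity is v_i = q/n_i, so the layer transit time is t_i = b_i·n_i / q:
  layer 1 (clean gravel): t_1 = 13.2 × 0.19 / 0.02373 = 105.7 d
  layer 2 (sandy clay): t_2 = 5.43 × 0.05 / 0.02373 = 11.44 d
  layer 3 (karst limestone): t_3 = 4.53 × 0.05 / 0.02373 = 9.546 d
  layer 4 (medium sand): t_4 = 3.29 × 0.25 / 0.02373 = 34.67 d
Total t = Σ t_i = 161.4 days = 0.4418 years.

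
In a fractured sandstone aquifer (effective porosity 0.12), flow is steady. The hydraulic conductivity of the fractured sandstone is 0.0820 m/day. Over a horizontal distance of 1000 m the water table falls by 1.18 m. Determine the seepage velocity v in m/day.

Hydraulic gradient i = Δh / L = 1.18 / 1000 = 0.001180.
Darcy flux q = K · i = 0.08200 × 0.001180 = 9.676e-05 m/day.
Seepage velocity v = q / n_e = 9.676e-05 / 0.12 = 0.0008063 m/day.

0.000806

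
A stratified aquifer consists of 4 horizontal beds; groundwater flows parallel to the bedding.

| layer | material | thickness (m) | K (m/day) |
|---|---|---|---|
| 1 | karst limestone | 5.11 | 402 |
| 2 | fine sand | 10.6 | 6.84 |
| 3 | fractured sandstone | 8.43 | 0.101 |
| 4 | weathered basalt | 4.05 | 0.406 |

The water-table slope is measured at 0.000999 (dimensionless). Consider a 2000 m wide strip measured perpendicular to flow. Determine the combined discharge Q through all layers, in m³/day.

Flow is parallel to layering, so each bed carries its own Darcy discharge and the transmissivities add.
Σ(K_i·b_i) = 402×5.11 + 6.84×10.6 + 0.101×8.43 + 0.406×4.05 = 2129 m²/day.
Hydraulic gradient i = 0.000999.
Q = Σ(K_i·b_i) · W · i = 2129 × 2000 × 0.0009990 = 4254 m³/day.

4250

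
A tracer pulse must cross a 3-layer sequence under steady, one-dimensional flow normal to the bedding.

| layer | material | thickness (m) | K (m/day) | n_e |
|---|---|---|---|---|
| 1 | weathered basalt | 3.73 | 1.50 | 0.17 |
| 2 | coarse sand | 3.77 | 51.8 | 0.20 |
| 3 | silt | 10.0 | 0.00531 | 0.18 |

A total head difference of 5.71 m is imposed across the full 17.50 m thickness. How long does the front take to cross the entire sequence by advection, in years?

With flow normal to the layers, continuity requires the same specific discharge q through every layer.
Σ(b_i/K_i) = 3.73/1.50 + 3.77/51.8 + 10.0/0.00531 = 1886 d.
q = Δh / Σ(b_i/K_i) = 5.71 / 1886 = 0.003028 m/day.
In each layer the seepage velocity is v_i = q/n_i, so the layer transit time is t_i = b_i·n_i / q:
  layer 1 (weathered basalt): t_1 = 3.73 × 0.17 / 0.003028 = 209.4 d
  layer 2 (coarse sand): t_2 = 3.77 × 0.20 / 0.003028 = 249.0 d
  layer 3 (silt): t_3 = 10.0 × 0.18 / 0.003028 = 594.5 d
Total t = Σ t_i = 1053 days = 2.883 years.

2.88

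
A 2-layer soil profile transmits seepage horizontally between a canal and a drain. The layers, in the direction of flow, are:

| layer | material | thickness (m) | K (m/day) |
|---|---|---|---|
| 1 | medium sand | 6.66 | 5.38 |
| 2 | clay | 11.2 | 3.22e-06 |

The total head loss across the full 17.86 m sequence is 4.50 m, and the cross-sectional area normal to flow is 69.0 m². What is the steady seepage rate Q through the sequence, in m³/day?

Flow is perpendicular to layering, so the layers act in series and the equivalent K is the thickness-weighted harmonic mean.
Total thickness L = 6.66 + 11.2 = 17.86 m.
Σ(b_i/K_i) = 6.66/5.38 + 11.2/3.22e-06 = 3.478e+06 d.
K_eq = L / Σ(b_i/K_i) = 17.86 / 3.478e+06 = 5.135e-06 m/day.
Q = K_eq · A · (Δh/L) = 5.135e-06 × 69.0 × (4.50/17.86) = 8.927e-05 m³/day.

8.93e-05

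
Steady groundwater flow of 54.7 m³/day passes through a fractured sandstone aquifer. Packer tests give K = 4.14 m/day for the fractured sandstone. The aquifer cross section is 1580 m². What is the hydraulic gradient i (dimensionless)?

From Q = K·A·i, i = Q / (K·A) = 54.7 / (4.140 × 1580) = 0.008362.

0.00836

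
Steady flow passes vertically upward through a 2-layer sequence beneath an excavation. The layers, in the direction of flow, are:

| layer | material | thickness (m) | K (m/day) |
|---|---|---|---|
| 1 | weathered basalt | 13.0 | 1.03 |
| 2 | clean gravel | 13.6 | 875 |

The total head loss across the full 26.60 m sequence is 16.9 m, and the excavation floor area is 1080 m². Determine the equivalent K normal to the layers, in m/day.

Flow is perpendicular to layering, so the layers act in series and the equivalent K is the thickness-weighted harmonic mean.
Total thickness L = 13.0 + 13.6 = 26.60 m.
Σ(b_i/K_i) = 13.0/1.03 + 13.6/875 = 12.64 d.
K_eq = L / Σ(b_i/K_i) = 26.60 / 12.64 = 2.105 m/day.

2.10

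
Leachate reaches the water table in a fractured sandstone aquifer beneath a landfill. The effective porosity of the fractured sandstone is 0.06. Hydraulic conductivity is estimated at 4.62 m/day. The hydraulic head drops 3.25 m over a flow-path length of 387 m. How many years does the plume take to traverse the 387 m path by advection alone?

Hydraulic gradient i = Δh / L = 3.25 / 387 = 0.008398.
Darcy flux q = K · i = 4.620 × 0.008398 = 0.03880 m/day.
Seepage velocity v = q / n_e = 0.03880 / 0.06 = 0.6466 m/day.
Travel time t = L / v = 387 / 0.6466 = 598.5 days = 1.639 years.

1.64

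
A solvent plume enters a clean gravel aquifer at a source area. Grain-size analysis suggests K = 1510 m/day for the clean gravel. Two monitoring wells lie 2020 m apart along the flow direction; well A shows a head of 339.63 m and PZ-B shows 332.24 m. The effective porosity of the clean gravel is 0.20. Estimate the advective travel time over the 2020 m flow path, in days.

Hydraulic gradient i = (339.63 − 332.24) / 2020 = 7.39 / 2020 = 0.003658.
Darcy flux q = K · i = 1510 × 0.003658 = 5.524 m/day.
Seepage velocity v = q / n_e = 5.524 / 0.20 = 27.62 m/day.
Travel time t = L / v = 2020 / 27.62 = 73.13 days.

73.1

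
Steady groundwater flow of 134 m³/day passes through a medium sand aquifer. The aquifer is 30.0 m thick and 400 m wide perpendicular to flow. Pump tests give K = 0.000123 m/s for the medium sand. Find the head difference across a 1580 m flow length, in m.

Convert K: 0.000123 m/s × 86400 = 10.63 m/day.
Cross-sectional area A = 400 × 30.0 = 12000 m².
From Q = K·A·i, i = Q / (K·A) = 134 / (10.63 × 12000) = 0.001051.
Head loss Δh = i · L = 0.001051 × 1580 = 1.660 m.

1.66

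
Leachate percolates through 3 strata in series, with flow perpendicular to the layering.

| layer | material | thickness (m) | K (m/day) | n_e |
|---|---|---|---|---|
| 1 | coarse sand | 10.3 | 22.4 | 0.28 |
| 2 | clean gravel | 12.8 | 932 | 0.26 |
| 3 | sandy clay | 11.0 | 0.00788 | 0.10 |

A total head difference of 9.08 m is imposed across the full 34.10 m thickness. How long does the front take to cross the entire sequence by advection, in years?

3.08

With flow normal to the layers, continuity requires the same specific discharge q through every layer.
Σ(b_i/K_i) = 10.3/22.4 + 12.8/932 + 11.0/0.00788 = 1396 d.
q = Δh / Σ(b_i/K_i) = 9.08 / 1396 = 0.006502 m/day.
In each layer the seepage velocity is v_i = q/n_i, so the layer transit time is t_i = b_i·n_i / q:
  layer 1 (coarse sand): t_1 = 10.3 × 0.28 / 0.006502 = 443.5 d
  layer 2 (clean gravel): t_2 = 12.8 × 0.26 / 0.006502 = 511.8 d
  layer 3 (sandy clay): t_3 = 11.0 × 0.10 / 0.006502 = 169.2 d
Total t = Σ t_i = 1125 days = 3.079 years.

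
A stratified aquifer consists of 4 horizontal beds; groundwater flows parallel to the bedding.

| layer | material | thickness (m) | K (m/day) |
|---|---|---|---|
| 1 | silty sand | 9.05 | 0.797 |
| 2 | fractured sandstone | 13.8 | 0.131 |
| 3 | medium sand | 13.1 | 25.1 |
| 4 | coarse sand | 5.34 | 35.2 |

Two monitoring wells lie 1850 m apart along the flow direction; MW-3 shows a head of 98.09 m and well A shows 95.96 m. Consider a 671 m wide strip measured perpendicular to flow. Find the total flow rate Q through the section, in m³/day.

406

Flow is parallel to layering, so each bed carries its own Darcy discharge and the transmissivities add.
Σ(K_i·b_i) = 0.797×9.05 + 0.131×13.8 + 25.1×13.1 + 35.2×5.34 = 525.8 m²/day.
Hydraulic gradient i = (98.09 − 95.96) / 1850 = 2.13 / 1850 = 0.001151.
Q = Σ(K_i·b_i) · W · i = 525.8 × 671 × 0.001151 = 406.2 m³/day.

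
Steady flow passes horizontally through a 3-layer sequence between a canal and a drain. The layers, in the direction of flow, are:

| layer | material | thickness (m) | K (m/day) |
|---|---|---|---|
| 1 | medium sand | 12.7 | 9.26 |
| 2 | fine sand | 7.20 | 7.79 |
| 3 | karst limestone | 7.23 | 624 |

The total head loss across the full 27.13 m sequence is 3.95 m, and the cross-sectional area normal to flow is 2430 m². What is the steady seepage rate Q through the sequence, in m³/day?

4160

Flow is perpendicular to layering, so the layers act in series and the equivalent K is the thickness-weighted harmonic mean.
Total thickness L = 12.7 + 7.20 + 7.23 = 27.13 m.
Σ(b_i/K_i) = 12.7/9.26 + 7.20/7.79 + 7.23/624 = 2.307 d.
K_eq = L / Σ(b_i/K_i) = 27.13 / 2.307 = 11.76 m/day.
Q = K_eq · A · (Δh/L) = 11.76 × 2430 × (3.95/27.13) = 4160 m³/day.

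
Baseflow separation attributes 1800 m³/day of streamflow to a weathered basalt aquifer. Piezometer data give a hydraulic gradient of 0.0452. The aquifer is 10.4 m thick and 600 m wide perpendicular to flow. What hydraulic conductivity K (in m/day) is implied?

6.38

Cross-sectional area A = 600 × 10.4 = 6240 m².
Hydraulic gradient i = 0.0452.
From Q = K·A·i, K = Q / (A·i) = 1800 / (6240 × 0.04520) = 6.382 m/day.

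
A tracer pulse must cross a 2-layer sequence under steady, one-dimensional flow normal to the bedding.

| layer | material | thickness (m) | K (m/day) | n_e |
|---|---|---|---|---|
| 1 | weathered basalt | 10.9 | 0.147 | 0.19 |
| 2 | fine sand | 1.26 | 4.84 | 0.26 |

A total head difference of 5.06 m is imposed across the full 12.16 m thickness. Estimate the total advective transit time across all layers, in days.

With flow normal to the layers, continuity requires the same specific discharge q through every layer.
Σ(b_i/K_i) = 10.9/0.147 + 1.26/4.84 = 74.41 d.
q = Δh / Σ(b_i/K_i) = 5.06 / 74.41 = 0.06800 m/day.
In each layer the seepage velocity is v_i = q/n_i, so the layer transit time is t_i = b_i·n_i / q:
  layer 1 (weathered basalt): t_1 = 10.9 × 0.19 / 0.06800 = 30.46 d
  layer 2 (fine sand): t_2 = 1.26 × 0.26 / 0.06800 = 4.818 d
Total t = Σ t_i = 35.27 days.

35.3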